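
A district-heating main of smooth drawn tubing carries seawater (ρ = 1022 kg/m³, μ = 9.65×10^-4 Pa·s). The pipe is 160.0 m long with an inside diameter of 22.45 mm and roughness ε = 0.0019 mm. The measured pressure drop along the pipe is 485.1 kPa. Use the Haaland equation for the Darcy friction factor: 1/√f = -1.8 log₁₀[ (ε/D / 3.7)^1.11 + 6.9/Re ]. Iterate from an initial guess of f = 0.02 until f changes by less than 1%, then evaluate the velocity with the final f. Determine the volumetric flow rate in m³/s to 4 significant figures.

Q ≈ 0.001020 m³/s

Rearranging Darcy-Weisbach: V = √(2·ΔP·D/(f·L·ρ)). With ε/D = 1.9e-06/0.02245 = 8.46e-05, iterate starting from f = 0.02:
  f = 0.02 → V = √(2·4.851e+05·0.02245/(0.02·160·1022)) = 2.581 m/s; Re = ρVD/μ = 6.136e+04; f → 0.02006
Converged (Δf/f < 1%). With the final f = 0.02006: V = √(2·4.851e+05·0.02245/(0.02006·160·1022)) = 2.577 m/s.
Q = V·A = 2.577·(π/4·0.02245²) = 0.00102 m³/s = 0.001020 m³/s.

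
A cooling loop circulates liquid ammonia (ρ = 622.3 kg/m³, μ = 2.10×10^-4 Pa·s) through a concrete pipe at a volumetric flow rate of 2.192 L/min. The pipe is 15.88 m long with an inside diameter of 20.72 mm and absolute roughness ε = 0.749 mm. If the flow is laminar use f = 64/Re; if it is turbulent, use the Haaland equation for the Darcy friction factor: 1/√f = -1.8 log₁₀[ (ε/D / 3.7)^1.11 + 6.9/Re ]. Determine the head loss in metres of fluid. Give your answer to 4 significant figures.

h_f ≈ 0.03032 m

Q = 2.192 L/min = 2.192/60000 = 3.653e-05 m³/s.
Cross-sectional area A = πD²/4 = π(0.02072)²/4 = 0.0003372 m²; mean velocity V = Q/A = 3.653e-05/0.0003372 = 0.1083 m/s.
Reynolds number Re = ρVD/μ = 622.3 · 0.1083 · 0.02072 / 0.00021 = 6653.
Re > 4000 → turbulent. Relative roughness ε/D = 0.000749/0.02072 = 0.0361. Haaland: 1/√f = -1.8 log₁₀[(0.0361/3.7)^1.11 + 6.9/6653] = -1.8 log₁₀[0.00587 + 0.00104] = 3.889, so f = 0.06612.
Darcy-Weisbach: ΔP = f(L/D)(ρV²/2) = 0.06612·(15.88/0.02072)·(622.3·0.1083²/2) = 0.06612·766.4·3.653 = 185.1 Pa.
Head loss h_f = ΔP/(ρg) = 185.1/(622.3·9.81) = 0.03032 m.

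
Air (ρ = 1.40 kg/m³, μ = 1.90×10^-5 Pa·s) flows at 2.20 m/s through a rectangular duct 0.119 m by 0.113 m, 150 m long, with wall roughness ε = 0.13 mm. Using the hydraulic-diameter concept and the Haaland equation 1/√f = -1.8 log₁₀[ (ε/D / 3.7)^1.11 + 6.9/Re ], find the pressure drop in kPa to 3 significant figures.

Hydraulic diameter D_h = 4A/P = 4·(0.119·0.113)/(2·(0.119+0.113)) = 0.05379/0.464 = 0.1159 m.
Re = ρVD_h/μ = 1.4·2.2·0.1159/1.9e-05 = 1.879e+04.
ε/D_h = 0.00013/0.1159 = 0.00112; Haaland gives 1/√f = -1.8 log₁₀[0.000124+0.000367] = 5.955, so f = 0.0282.
ΔP = f(L/D_h)(ρV²/2) = 0.0282·150/0.1159·3.388 = 123.6 Pa.
ΔP = 0.124 kPa.

ΔP ≈ 0.124 kPa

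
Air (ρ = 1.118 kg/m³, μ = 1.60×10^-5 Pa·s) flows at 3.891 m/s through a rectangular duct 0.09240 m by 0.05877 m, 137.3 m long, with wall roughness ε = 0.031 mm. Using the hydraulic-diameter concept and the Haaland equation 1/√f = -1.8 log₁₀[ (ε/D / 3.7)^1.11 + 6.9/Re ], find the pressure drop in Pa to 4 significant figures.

ΔP ≈ 431.3 Pa

Hydraulic diameter D_h = 4A/P = 4·(0.0924·0.05877)/(2·(0.0924+0.05877)) = 0.02172/0.3023 = 0.07184 m.
Re = ρVD_h/μ = 1.118·3.891·0.07184/1.6e-05 = 1.953e+04.
ε/D_h = 3.1e-05/0.07184 = 0.000431; Haaland gives 1/√f = -1.8 log₁₀[4.31e-05+0.000353] = 6.124, so f = 0.02667.
ΔP = f(L/D_h)(ρV²/2) = 0.02667·137.3/0.07184·8.463 = 431.3 Pa.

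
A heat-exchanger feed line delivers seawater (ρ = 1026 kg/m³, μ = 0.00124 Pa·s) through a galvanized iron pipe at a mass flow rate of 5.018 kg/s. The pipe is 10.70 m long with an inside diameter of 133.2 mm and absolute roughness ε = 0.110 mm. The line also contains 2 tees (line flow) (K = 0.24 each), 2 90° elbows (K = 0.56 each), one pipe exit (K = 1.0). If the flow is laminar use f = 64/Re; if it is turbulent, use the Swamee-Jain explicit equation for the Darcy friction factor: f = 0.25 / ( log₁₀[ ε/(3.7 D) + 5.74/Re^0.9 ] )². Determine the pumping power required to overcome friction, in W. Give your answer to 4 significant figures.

A = πD²/4 = π(0.1332)²/4 = 0.01393 m²; mean velocity V = ṁ/(ρA) = 5.018/(1026 · 0.01393) = 0.351 m/s.
Reynolds number Re = ρVD/μ = 1026 · 0.351 · 0.1332 / 0.00124 = 3.868e+04.
Re > 4000 → turbulent. Relative roughness ε/D = 0.00011/0.1332 = 0.000826. Swamee-Jain: f = 0.25/(log₁₀[0.000826/3.7 + 5.74/3.868e+04^0.9])² = 0.25/(log₁₀[0.000223 + 0.000427])² = 0.25/(-3.187)² = 0.02461.
Total minor-loss coefficient ΣK = 2·0.24 + 2·0.56 + 1·1 = 2.6.
ΔP = [f·L/D + ΣK]·(ρV²/2) = [0.02461·10.7/0.1332 + 2.6]·(1026·0.351²/2) = [1.977 + 2.6]·63.2 = 289.2 Pa.
Q = ṁ/ρ = 5.018/1026 = 0.004891 m³/s.
Pumping power P = QΔP = 0.004891·289.2 = 1.4147 W = 1.415 W.

P ≈ 1.415 W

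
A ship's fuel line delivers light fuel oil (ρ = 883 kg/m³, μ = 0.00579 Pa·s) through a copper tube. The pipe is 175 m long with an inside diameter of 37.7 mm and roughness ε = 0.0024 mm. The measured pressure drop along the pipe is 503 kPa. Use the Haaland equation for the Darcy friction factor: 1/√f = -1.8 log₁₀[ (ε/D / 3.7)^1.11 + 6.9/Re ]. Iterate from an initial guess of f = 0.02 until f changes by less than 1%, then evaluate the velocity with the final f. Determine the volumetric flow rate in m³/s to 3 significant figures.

Q ≈ 0.00338 m³/s

Rearranging Darcy-Weisbach: V = √(2·ΔP·D/(f·L·ρ)). With ε/D = 2.4e-06/0.0377 = 6.37e-05, iterate starting from f = 0.02:
  f = 0.02 → V = √(2·5.03e+05·0.0377/(0.02·175·883)) = 3.503 m/s; Re = ρVD/μ = 2.014e+04; f → 0.0258
  f = 0.0258 → V = 3.084 m/s; Re = 1.773e+04; f → 0.02663
  f = 0.02663 → V = 3.036 m/s; Re = 1.745e+04; f → 0.02674
Converged (Δf/f < 1%). With the final f = 0.02674: V = √(2·5.03e+05·0.0377/(0.02674·175·883)) = 3.03 m/s.
Q = V·A = 3.03·(π/4·0.0377²) = 0.003382 m³/s = 0.00338 m³/s.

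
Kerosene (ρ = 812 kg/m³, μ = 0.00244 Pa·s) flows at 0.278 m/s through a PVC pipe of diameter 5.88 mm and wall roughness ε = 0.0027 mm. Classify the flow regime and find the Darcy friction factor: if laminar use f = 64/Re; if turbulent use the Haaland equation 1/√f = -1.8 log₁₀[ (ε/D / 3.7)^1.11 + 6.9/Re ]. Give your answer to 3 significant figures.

f ≈ 0.118

Re = ρVD/μ = 812·0.278·0.00588/0.00244 = 544.
Re < 2300 → laminar, so f = 64/Re = 0.1176 (roughness is irrelevant in laminar flow).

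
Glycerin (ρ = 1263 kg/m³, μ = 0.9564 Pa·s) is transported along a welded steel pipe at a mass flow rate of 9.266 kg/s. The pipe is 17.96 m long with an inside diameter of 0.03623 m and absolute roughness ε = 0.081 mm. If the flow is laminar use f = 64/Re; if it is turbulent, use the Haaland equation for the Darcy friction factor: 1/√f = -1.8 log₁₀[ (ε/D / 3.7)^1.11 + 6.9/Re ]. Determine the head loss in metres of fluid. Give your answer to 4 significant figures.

h_f ≈ 240.5 m

A = πD²/4 = π(0.03623)²/4 = 0.001031 m²; mean velocity V = ṁ/(ρA) = 9.266/(1263 · 0.001031) = 7.116 m/s.
Reynolds number Re = ρVD/μ = 1263 · 7.116 · 0.03623 / 0.956 = 340.5.
Re < 2300 → laminar flow, so f = 64/Re = 64/340.5 = 0.188 (the turbulent correlation is not needed).
Darcy-Weisbach: ΔP = f(L/D)(ρV²/2) = 0.188·(17.96/0.03623)·(1263·7.116²/2) = 0.188·495.7·3.198e+04 = 2.98e+06 Pa.
Head loss h_f = ΔP/(ρg) = 2.98e+06/(1263·9.81) = 240.5 m.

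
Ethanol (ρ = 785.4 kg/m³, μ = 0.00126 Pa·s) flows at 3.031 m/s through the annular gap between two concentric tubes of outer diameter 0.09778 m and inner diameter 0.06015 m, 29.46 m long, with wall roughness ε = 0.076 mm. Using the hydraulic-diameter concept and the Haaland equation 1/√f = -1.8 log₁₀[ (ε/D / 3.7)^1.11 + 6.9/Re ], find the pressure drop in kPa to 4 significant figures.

Hydraulic diameter D_h = 4A/P = D_o - D_i = 0.09778 - 0.06015 = 0.03763 m.
Re = ρVD_h/μ = 785.4·3.031·0.03763/0.00126 = 7.11e+04.
ε/D_h = 7.6e-05/0.03763 = 0.00202; Haaland gives 1/√f = -1.8 log₁₀[0.000239+9.71e-05] = 6.253, so f = 0.02558.
ΔP = f(L/D_h)(ρV²/2) = 0.02558·29.46/0.03763·3608 = 7.224e+04 Pa.
ΔP = 72.24 kPa.

ΔP ≈ 72.24 kPa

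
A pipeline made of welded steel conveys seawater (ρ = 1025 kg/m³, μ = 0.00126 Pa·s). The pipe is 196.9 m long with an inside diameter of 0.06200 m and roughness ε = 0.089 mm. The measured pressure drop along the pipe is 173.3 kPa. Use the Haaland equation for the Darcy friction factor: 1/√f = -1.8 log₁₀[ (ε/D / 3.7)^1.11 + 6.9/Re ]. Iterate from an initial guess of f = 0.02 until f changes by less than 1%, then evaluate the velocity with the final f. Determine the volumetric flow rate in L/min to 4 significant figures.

Rearranging Darcy-Weisbach: V = √(2·ΔP·D/(f·L·ρ)). With ε/D = 8.9e-05/0.062 = 0.00144, iterate starting from f = 0.02:
  f = 0.02 → V = √(2·1.733e+05·0.062/(0.02·196.9·1025)) = 2.307 m/s; Re = ρVD/μ = 1.164e+05; f → 0.02314
  f = 0.02314 → V = 2.145 m/s; Re = 1.082e+05; f → 0.02325
Converged (Δf/f < 1%). With the final f = 0.02325: V = √(2·1.733e+05·0.062/(0.02325·196.9·1025)) = 2.14 m/s.
Q = V·A = 2.14·(π/4·0.062²) = 0.006461 m³/s = 387.6 L/min.

Q ≈ 387.6 L/min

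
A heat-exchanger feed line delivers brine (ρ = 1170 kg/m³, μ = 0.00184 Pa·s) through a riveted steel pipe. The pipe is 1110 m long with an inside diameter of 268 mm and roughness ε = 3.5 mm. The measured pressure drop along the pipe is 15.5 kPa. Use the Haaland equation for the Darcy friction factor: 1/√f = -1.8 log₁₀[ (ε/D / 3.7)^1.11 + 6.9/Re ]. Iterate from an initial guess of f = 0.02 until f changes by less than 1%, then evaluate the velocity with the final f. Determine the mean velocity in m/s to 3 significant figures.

V ≈ 0.389 m/s

Rearranging Darcy-Weisbach: V = √(2·ΔP·D/(f·L·ρ)). With ε/D = 0.0035/0.268 = 0.0131, iterate starting from f = 0.02:
  f = 0.02 → V = √(2·1.55e+04·0.268/(0.02·1110·1170)) = 0.5656 m/s; Re = ρVD/μ = 9.638e+04; f → 0.04215
  f = 0.04215 → V = 0.3896 m/s; Re = 6.639e+04; f → 0.04237
Converged (Δf/f < 1%). With the final f = 0.04237: V = √(2·1.55e+04·0.268/(0.04237·1110·1170)) = 0.3885 m/s.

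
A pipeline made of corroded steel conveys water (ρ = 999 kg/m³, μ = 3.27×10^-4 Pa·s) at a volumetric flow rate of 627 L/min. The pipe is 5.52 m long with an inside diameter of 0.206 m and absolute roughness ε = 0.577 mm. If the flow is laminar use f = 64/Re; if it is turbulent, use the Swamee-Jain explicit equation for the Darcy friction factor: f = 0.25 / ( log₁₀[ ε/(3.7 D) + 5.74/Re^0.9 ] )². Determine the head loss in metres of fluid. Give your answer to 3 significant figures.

h_f ≈ 0.00357 m

Q = 627 L/min = 627/60000 = 0.01045 m³/s.
Cross-sectional area A = πD²/4 = π(0.206)²/4 = 0.03333 m²; mean velocity V = Q/A = 0.01045/0.03333 = 0.3135 m/s.
Reynolds number Re = ρVD/μ = 999 · 0.3135 · 0.206 / 0.000327 = 1.973e+05.
Re > 4000 → turbulent. Relative roughness ε/D = 0.000577/0.206 = 0.0028. Swamee-Jain: f = 0.25/(log₁₀[0.0028/3.7 + 5.74/1.973e+05^0.9])² = 0.25/(log₁₀[0.000757 + 9.85e-05])² = 0.25/(-3.068)² = 0.02656.
Darcy-Weisbach: ΔP = f(L/D)(ρV²/2) = 0.02656·(5.52/0.206)·(999·0.3135²/2) = 0.02656·26.8·49.1 = 34.95 Pa.
Head loss h_f = ΔP/(ρg) = 34.95/(999·9.81) = 0.00357 m.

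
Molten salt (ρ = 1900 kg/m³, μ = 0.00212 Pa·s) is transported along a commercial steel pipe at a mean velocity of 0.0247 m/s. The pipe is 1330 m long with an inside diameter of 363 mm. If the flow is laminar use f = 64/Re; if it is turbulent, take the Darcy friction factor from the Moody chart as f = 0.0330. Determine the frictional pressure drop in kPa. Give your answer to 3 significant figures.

ΔP ≈ 0.0701 kPa

Reynolds number Re = ρVD/μ = 1900 · 0.0247 · 0.363 / 0.00212 = 8036.
Re > 4000 → turbulent; use the Moody-chart value f = 0.0330.
Darcy-Weisbach: ΔP = f(L/D)(ρV²/2) = 0.033·(1330/0.363)·(1900·0.0247²/2) = 0.033·3664·0.5796 = 70.08 Pa.
ΔP = 70.08 Pa = 0.0701 kPa.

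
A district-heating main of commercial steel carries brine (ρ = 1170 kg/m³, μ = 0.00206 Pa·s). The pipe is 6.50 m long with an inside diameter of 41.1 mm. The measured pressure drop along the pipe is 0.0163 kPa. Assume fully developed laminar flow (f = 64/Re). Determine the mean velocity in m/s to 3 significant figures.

V ≈ 0.0643 m/s

For laminar flow, f = 64/Re with Re = ρVD/μ, so Darcy-Weisbach reduces to ΔP = 32μLV/D². Solving for V: V = ΔP·D²/(32μL) = 16.3·(0.0411)²/(32·0.00206·6.5) = 0.06426 m/s.
Check: Re = ρVD/μ = 1170·0.06426·0.0411/0.00206 = 1500 < 2300, so the laminar assumption holds.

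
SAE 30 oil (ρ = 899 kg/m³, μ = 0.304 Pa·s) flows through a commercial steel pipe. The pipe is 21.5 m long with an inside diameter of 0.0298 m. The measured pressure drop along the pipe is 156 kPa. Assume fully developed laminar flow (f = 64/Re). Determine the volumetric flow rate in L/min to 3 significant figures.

For laminar flow, f = 64/Re with Re = ρVD/μ, so Darcy-Weisbach reduces to ΔP = 32μLV/D². Solving for V: V = ΔP·D²/(32μL) = 1.56e+05·(0.0298)²/(32·0.304·21.5) = 0.6624 m/s.
Check: Re = ρVD/μ = 899·0.6624·0.0298/0.304 = 58.37 < 2300, so the laminar assumption holds.
Q = V·A = 0.6624·(π/4·0.0298²) = 0.000462 m³/s = 27.7 L/min.

Q ≈ 27.7 L/min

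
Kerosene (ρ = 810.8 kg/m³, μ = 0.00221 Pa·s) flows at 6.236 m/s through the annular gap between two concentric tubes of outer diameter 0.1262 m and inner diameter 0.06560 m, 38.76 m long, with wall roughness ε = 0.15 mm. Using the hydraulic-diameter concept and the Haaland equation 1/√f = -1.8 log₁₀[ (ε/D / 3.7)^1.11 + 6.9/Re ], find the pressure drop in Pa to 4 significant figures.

ΔP ≈ 260400 Pa

Hydraulic diameter D_h = 4A/P = D_o - D_i = 0.1262 - 0.0656 = 0.0606 m.
Re = ρVD_h/μ = 810.8·6.236·0.0606/0.00221 = 1.386e+05.
ε/D_h = 0.00015/0.0606 = 0.00248; Haaland gives 1/√f = -1.8 log₁₀[0.000299+4.98e-05] = 6.223, so f = 0.02583.
ΔP = f(L/D_h)(ρV²/2) = 0.02583·38.76/0.0606·1.577e+04 = 2.604e+05 Pa.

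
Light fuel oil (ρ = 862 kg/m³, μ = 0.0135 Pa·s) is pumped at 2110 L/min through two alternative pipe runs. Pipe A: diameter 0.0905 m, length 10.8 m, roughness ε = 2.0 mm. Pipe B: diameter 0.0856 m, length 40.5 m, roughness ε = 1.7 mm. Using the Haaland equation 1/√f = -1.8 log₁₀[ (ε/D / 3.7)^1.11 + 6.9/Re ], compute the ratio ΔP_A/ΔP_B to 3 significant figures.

ΔP_A/ΔP_B ≈ 0.210

Pipe A: V = Q/A = 0.03517/0.006433 = 5.467 m/s; Re = 3.159e+04; ε/D = 0.0221; Haaland → f = 0.05178; ΔP_A = f(L/D)(ρV²/2) = 7.96e+04 Pa.
Pipe B: V = Q/A = 0.03517/0.005755 = 6.111 m/s; Re = 3.34e+04; ε/D = 0.0199; Haaland → f = 0.04973; ΔP_B = f(L/D)(ρV²/2) = 3.787e+05 Pa.
ΔP_A/ΔP_B = 7.96e+04/3.787e+05 = 0.210.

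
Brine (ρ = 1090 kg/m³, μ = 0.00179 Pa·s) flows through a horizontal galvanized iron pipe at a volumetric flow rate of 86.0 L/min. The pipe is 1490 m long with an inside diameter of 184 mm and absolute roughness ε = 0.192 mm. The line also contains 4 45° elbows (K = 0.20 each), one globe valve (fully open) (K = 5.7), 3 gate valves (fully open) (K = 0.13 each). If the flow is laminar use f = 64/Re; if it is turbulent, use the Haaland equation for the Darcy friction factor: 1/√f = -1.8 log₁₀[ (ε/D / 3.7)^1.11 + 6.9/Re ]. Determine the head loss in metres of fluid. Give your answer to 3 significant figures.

h_f ≈ 0.0450 m

Q = 86.0 L/min = 86.0/60000 = 0.001433 m³/s.
Cross-sectional area A = πD²/4 = π(0.184)²/4 = 0.02659 m²; mean velocity V = Q/A = 0.001433/0.02659 = 0.0539 m/s.
Reynolds number Re = ρVD/μ = 1090 · 0.0539 · 0.184 / 0.00179 = 6040.
Re > 4000 → turbulent. Relative roughness ε/D = 0.000192/0.184 = 0.00104. Haaland: 1/√f = -1.8 log₁₀[(0.00104/3.7)^1.11 + 6.9/6040] = -1.8 log₁₀[0.000115 + 0.00114] = 5.221, so f = 0.03668.
Total minor-loss coefficient ΣK = 4·0.2 + 1·5.7 + 3·0.13 = 6.89.
ΔP = [f·L/D + ΣK]·(ρV²/2) = [0.03668·1490/0.184 + 6.89]·(1090·0.0539²/2) = [297.1 + 6.89]·1.584 = 481.3 Pa.
Head loss h_f = ΔP/(ρg) = 481.3/(1090·9.81) = 0.0450 m.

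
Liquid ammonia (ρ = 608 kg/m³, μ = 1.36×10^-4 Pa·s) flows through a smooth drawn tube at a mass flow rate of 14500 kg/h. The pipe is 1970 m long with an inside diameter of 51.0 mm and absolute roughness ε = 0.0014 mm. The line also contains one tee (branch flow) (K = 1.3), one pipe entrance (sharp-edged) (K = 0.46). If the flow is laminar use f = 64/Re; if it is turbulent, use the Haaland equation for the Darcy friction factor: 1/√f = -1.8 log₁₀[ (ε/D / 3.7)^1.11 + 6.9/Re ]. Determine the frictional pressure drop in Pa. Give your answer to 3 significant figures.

ṁ = 14500 kg/h = 14500/3600 = 4.028 kg/s.
A = πD²/4 = π(0.051)²/4 = 0.002043 m²; mean velocity V = ṁ/(ρA) = 4.028/(608 · 0.002043) = 3.243 m/s.
Reynolds number Re = ρVD/μ = 608 · 3.243 · 0.051 / 0.000136 = 7.394e+05.
Re > 4000 → turbulent. Relative roughness ε/D = 1.4e-06/0.051 = 2.75e-05. Haaland: 1/√f = -1.8 log₁₀[(2.75e-05/3.7)^1.11 + 6.9/7.394e+05] = -1.8 log₁₀[2.02e-06 + 9.33e-06] = 8.901, so f = 0.01262.
Total minor-loss coefficient ΣK = 1·1.3 + 1·0.46 = 1.76.
ΔP = [f·L/D + ΣK]·(ρV²/2) = [0.01262·1970/0.051 + 1.76]·(608·3.243²/2) = [487.6 + 1.76]·3197 = 1.564e+06 Pa.

ΔP ≈ 1.56×10^6 Pa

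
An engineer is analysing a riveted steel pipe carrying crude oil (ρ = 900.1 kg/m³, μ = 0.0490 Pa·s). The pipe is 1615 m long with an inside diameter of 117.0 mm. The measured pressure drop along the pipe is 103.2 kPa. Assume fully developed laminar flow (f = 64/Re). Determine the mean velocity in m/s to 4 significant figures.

For laminar flow, f = 64/Re with Re = ρVD/μ, so Darcy-Weisbach reduces to ΔP = 32μLV/D². Solving for V: V = ΔP·D²/(32μL) = 1.032e+05·(0.117)²/(32·0.049·1615) = 0.5579 m/s.
Check: Re = ρVD/μ = 900.1·0.5579·0.117/0.049 = 1199 < 2300, so the laminar assumption holds.

V ≈ 0.5579 m/s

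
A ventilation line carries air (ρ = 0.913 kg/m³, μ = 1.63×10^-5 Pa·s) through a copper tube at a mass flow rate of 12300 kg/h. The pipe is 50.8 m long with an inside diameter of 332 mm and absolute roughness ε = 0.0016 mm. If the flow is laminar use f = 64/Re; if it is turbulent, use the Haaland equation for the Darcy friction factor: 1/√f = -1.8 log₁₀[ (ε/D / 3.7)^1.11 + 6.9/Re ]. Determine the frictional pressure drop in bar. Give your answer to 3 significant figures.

ΔP ≈ 0.0158 bar

ṁ = 12300 kg/h = 12300/3600 = 3.417 kg/s.
A = πD²/4 = π(0.332)²/4 = 0.08657 m²; mean velocity V = ṁ/(ρA) = 3.417/(0.913 · 0.08657) = 43.23 m/s.
Reynolds number Re = ρVD/μ = 0.913 · 43.23 · 0.332 / 1.63e-05 = 8.039e+05.
Re > 4000 → turbulent. Relative roughness ε/D = 1.6e-06/0.332 = 4.82e-06. Haaland: 1/√f = -1.8 log₁₀[(4.82e-06/3.7)^1.11 + 6.9/8.039e+05] = -1.8 log₁₀[2.93e-07 + 8.58e-06] = 9.093, so f = 0.01209.
Darcy-Weisbach: ΔP = f(L/D)(ρV²/2) = 0.01209·(50.8/0.332)·(0.913·43.23²/2) = 0.01209·153·853 = 1579 Pa.
ΔP = 1579 Pa = 0.0158 bar.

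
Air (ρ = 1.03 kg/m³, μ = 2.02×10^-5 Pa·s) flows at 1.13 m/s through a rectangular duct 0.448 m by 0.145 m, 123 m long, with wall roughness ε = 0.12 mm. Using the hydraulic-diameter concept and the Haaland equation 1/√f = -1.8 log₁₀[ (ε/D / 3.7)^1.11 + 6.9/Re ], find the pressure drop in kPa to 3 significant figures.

ΔP ≈ 0.0110 kPa

Hydraulic diameter D_h = 4A/P = 4·(0.448·0.145)/(2·(0.448+0.145)) = 0.2598/1.186 = 0.2191 m.
Re = ρVD_h/μ = 1.03·1.13·0.2191/2.02e-05 = 1.262e+04.
ε/D_h = 0.00012/0.2191 = 0.000548; Haaland gives 1/√f = -1.8 log₁₀[5.61e-05+0.000547] = 5.796, so f = 0.02977.
ΔP = f(L/D_h)(ρV²/2) = 0.02977·123/0.2191·0.6576 = 10.99 Pa.
ΔP = 0.0110 kPa.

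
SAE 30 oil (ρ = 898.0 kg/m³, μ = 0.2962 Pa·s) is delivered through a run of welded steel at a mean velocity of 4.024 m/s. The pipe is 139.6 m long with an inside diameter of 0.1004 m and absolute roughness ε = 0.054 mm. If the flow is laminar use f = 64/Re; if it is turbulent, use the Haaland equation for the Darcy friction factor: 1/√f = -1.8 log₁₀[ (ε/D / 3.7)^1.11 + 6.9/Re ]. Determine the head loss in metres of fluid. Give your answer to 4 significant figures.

Reynolds number Re = ρVD/μ = 898 · 4.024 · 0.1004 / 0.296 = 1225.
Re < 2300 → laminar flow, so f = 64/Re = 64/1225 = 0.05225 (the turbulent correlation is not needed).
Darcy-Weisbach: ΔP = f(L/D)(ρV²/2) = 0.05225·(139.6/0.1004)·(898·4.024²/2) = 0.05225·1390·7270 = 5.282e+05 Pa.
Head loss h_f = ΔP/(ρg) = 5.282e+05/(898·9.81) = 59.96 m.

h_f ≈ 59.96 m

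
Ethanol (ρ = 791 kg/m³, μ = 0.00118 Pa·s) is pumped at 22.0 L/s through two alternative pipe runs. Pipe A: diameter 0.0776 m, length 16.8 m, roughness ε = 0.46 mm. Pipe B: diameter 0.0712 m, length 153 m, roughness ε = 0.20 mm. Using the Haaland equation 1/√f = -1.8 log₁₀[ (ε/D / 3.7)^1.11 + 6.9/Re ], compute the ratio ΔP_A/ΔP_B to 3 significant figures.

ΔP_A/ΔP_B ≈ 0.0882

Pipe A: V = Q/A = 0.022/0.004729 = 4.652 m/s; Re = 2.42e+05; ε/D = 0.00593; Haaland → f = 0.03238; ΔP_A = f(L/D)(ρV²/2) = 5.999e+04 Pa.
Pipe B: V = Q/A = 0.022/0.003982 = 5.526 m/s; Re = 2.637e+05; ε/D = 0.00281; Haaland → f = 0.02622; ΔP_B = f(L/D)(ρV²/2) = 6.803e+05 Pa.
ΔP_A/ΔP_B = 5.999e+04/6.803e+05 = 0.0882.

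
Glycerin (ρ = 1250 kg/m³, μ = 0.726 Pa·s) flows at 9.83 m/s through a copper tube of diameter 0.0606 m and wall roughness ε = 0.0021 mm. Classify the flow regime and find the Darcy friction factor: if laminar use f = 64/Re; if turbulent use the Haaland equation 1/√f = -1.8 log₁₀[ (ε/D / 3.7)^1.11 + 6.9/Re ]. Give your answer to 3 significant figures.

Re = ρVD/μ = 1250·9.83·0.0606/0.726 = 1026.
Re < 2300 → laminar, so f = 64/Re = 0.0624 (roughness is irrelevant in laminar flow).

f ≈ 0.0624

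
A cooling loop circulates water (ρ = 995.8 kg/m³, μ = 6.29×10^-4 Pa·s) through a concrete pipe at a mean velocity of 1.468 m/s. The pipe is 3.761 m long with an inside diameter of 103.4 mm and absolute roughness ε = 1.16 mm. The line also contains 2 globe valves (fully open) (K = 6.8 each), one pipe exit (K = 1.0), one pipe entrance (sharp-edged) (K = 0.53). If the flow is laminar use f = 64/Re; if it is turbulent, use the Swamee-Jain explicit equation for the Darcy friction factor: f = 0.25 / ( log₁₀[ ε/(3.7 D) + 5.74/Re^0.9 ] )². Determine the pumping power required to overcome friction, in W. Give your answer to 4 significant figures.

P ≈ 219.3 W

Reynolds number Re = ρVD/μ = 995.8 · 1.468 · 0.1034 / 0.000629 = 2.403e+05.
Re > 4000 → turbulent. Relative roughness ε/D = 0.00116/0.1034 = 0.0112. Swamee-Jain: f = 0.25/(log₁₀[0.0112/3.7 + 5.74/2.403e+05^0.9])² = 0.25/(log₁₀[0.00303 + 8.25e-05])² = 0.25/(-2.507)² = 0.03979.
Total minor-loss coefficient ΣK = 2·6.8 + 1·1 + 1·0.53 = 15.1.
ΔP = [f·L/D + ΣK]·(ρV²/2) = [0.03979·3.761/0.1034 + 15.1]·(995.8·1.468²/2) = [1.447 + 15.1]·1073 = 1.779e+04 Pa.
Q = V·A = 1.468·0.008397 = 0.01233 m³/s.
Pumping power P = QΔP = 0.01233·1.779e+04 = 219.26 W = 219.3 W.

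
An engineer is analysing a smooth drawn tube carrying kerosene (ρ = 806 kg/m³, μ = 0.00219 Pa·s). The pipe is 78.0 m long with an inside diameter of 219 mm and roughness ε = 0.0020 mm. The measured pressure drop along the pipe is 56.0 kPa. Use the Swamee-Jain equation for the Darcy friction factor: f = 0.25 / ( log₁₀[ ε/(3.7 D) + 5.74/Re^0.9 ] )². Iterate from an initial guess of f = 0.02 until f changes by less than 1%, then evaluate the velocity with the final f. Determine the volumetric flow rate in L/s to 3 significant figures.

Rearranging Darcy-Weisbach: V = √(2·ΔP·D/(f·L·ρ)). With ε/D = 2e-06/0.219 = 9.13e-06, iterate starting from f = 0.02:
  f = 0.02 → V = √(2·5.6e+04·0.219/(0.02·78·806)) = 4.417 m/s; Re = ρVD/μ = 3.56e+05; f → 0.01404
  f = 0.01404 → V = 5.271 m/s; Re = 4.248e+05; f → 0.01361
  f = 0.01361 → V = 5.353 m/s; Re = 4.315e+05; f → 0.01358
Converged (Δf/f < 1%). With the final f = 0.01358: V = √(2·5.6e+04·0.219/(0.01358·78·806)) = 5.361 m/s.
Q = V·A = 5.361·(π/4·0.219²) = 0.2019 m³/s = 202 L/s.

Q ≈ 202 L/s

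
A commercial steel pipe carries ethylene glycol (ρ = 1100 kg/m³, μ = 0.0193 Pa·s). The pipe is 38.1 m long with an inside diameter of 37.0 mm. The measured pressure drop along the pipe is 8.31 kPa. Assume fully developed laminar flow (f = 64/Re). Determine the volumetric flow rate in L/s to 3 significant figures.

Q ≈ 0.520 L/s

For laminar flow, f = 64/Re with Re = ρVD/μ, so Darcy-Weisbach reduces to ΔP = 32μLV/D². Solving for V: V = ΔP·D²/(32μL) = 8310·(0.037)²/(32·0.0193·38.1) = 0.4835 m/s.
Check: Re = ρVD/μ = 1100·0.4835·0.037/0.0193 = 1020 < 2300, so the laminar assumption holds.
Q = V·A = 0.4835·(π/4·0.037²) = 0.0005198 m³/s = 0.520 L/s.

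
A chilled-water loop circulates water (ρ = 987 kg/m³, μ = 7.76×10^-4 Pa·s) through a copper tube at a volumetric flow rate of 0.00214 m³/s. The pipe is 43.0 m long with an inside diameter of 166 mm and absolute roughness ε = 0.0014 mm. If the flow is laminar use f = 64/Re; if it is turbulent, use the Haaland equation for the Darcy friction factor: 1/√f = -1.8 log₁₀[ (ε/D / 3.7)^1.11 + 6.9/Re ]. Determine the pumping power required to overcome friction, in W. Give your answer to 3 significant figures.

Cross-sectional area A = πD²/4 = π(0.166)²/4 = 0.02164 m²; mean velocity V = Q/A = 0.00214/0.02164 = 0.09888 m/s.
Reynolds number Re = ρVD/μ = 987 · 0.09888 · 0.166 / 0.000776 = 2.088e+04.
Re > 4000 → turbulent. Relative roughness ε/D = 1.4e-06/0.166 = 8.43e-06. Haaland: 1/√f = -1.8 log₁₀[(8.43e-06/3.7)^1.11 + 6.9/2.088e+04] = -1.8 log₁₀[5.46e-07 + 0.000331] = 6.264, so f = 0.02548.
Darcy-Weisbach: ΔP = f(L/D)(ρV²/2) = 0.02548·(43/0.166)·(987·0.09888²/2) = 0.02548·259·4.825 = 31.85 Pa.
Pumping power P = QΔP = 0.00214·31.85 = 0.06816 W = 0.0682 W.

P ≈ 0.0682 W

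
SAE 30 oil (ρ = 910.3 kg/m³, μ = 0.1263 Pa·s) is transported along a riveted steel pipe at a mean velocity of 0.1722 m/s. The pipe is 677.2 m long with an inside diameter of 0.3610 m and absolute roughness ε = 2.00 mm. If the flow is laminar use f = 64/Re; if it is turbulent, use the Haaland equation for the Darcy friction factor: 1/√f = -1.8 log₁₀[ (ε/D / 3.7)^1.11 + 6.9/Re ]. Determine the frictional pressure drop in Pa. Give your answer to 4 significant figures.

Reynolds number Re = ρVD/μ = 910.3 · 0.1722 · 0.361 / 0.126 = 448.
Re < 2300 → laminar flow, so f = 64/Re = 64/448 = 0.1428 (the turbulent correlation is not needed).
Darcy-Weisbach: ΔP = f(L/D)(ρV²/2) = 0.1428·(677.2/0.361)·(910.3·0.1722²/2) = 0.1428·1876·13.5 = 3617 Pa.

ΔP ≈ 3617 Pa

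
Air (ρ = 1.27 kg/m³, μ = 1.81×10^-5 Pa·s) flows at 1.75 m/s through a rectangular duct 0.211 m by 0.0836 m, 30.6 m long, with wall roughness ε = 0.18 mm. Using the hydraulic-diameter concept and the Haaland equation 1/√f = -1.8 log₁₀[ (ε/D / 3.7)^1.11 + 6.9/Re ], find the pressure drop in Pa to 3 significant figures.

Hydraulic diameter D_h = 4A/P = 4·(0.211·0.0836)/(2·(0.211+0.0836)) = 0.07056/0.5892 = 0.1198 m.
Re = ρVD_h/μ = 1.27·1.75·0.1198/1.81e-05 = 1.47e+04.
ε/D_h = 0.00018/0.1198 = 0.0015; Haaland gives 1/√f = -1.8 log₁₀[0.000172+0.000469] = 5.747, so f = 0.03027.
ΔP = f(L/D_h)(ρV²/2) = 0.03027·30.6/0.1198·1.945 = 15.04 Pa.

ΔP ≈ 15.0 Pa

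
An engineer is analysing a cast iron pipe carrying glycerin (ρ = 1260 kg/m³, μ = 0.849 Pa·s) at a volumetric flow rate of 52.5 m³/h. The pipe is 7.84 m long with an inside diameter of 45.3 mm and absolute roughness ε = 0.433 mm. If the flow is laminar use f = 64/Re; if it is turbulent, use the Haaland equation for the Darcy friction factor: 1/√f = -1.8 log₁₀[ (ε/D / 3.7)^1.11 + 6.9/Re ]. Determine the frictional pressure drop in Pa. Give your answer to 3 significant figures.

Q = 52.5 m³/h = 52.5/3600 = 0.01458 m³/s.
Cross-sectional area A = πD²/4 = π(0.0453)²/4 = 0.001612 m²; mean velocity V = Q/A = 0.01458/0.001612 = 9.048 m/s.
Reynolds number Re = ρVD/μ = 1260 · 9.048 · 0.0453 / 0.849 = 608.3.
Re < 2300 → laminar flow, so f = 64/Re = 64/608.3 = 0.1052 (the turbulent correlation is not needed).
Darcy-Weisbach: ΔP = f(L/D)(ρV²/2) = 0.1052·(7.84/0.0453)·(1260·9.048²/2) = 0.1052·173.1·5.158e+04 = 9.392e+05 Pa.

ΔP ≈ 939000 Pa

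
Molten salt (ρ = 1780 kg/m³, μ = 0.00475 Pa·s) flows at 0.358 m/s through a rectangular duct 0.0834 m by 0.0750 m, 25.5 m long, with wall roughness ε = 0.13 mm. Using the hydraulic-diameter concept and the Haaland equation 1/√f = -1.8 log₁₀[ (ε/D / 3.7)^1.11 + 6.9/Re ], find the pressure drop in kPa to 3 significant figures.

Hydraulic diameter D_h = 4A/P = 4·(0.0834·0.075)/(2·(0.0834+0.075)) = 0.02502/0.3168 = 0.07898 m.
Re = ρVD_h/μ = 1780·0.358·0.07898/0.00475 = 1.06e+04.
ε/D_h = 0.00013/0.07898 = 0.00165; Haaland gives 1/√f = -1.8 log₁₀[0.00019+0.000651] = 5.535, so f = 0.03264.
ΔP = f(L/D_h)(ρV²/2) = 0.03264·25.5/0.07898·114.1 = 1202 Pa.
ΔP = 1.20 kPa.

ΔP ≈ 1.20 kPa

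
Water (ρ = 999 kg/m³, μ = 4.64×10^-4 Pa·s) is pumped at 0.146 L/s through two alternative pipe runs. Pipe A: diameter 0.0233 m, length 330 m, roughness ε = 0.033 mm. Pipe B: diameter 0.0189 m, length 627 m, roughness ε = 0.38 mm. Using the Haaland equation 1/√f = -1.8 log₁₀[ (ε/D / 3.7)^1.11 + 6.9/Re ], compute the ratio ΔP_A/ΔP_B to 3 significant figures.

ΔP_A/ΔP_B ≈ 0.107

Pipe A: V = Q/A = 0.000146/0.0004264 = 0.3424 m/s; Re = 1.718e+04; ε/D = 0.00142; Haaland → f = 0.02923; ΔP_A = f(L/D)(ρV²/2) = 2.424e+04 Pa.
Pipe B: V = Q/A = 0.000146/0.0002806 = 0.5204 m/s; Re = 2.118e+04; ε/D = 0.0201; Haaland → f = 0.05059; ΔP_B = f(L/D)(ρV²/2) = 2.27e+05 Pa.
ΔP_A/ΔP_B = 2.424e+04/2.27e+05 = 0.107.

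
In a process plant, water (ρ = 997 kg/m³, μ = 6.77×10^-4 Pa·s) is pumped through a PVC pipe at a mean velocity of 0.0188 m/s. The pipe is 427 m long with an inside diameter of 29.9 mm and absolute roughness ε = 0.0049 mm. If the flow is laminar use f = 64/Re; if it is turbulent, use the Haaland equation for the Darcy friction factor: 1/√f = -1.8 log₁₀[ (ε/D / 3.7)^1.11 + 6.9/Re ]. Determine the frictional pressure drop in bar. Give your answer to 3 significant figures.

ΔP ≈ 0.00195 bar

Reynolds number Re = ρVD/μ = 997 · 0.0188 · 0.0299 / 0.000677 = 827.8.
Re < 2300 → laminar flow, so f = 64/Re = 64/827.8 = 0.07731 (the turbulent correlation is not needed).
Darcy-Weisbach: ΔP = f(L/D)(ρV²/2) = 0.07731·(427/0.0299)·(997·0.0188²/2) = 0.07731·1.428e+04·0.1762 = 194.5 Pa.
ΔP = 194.5 Pa = 0.00195 bar.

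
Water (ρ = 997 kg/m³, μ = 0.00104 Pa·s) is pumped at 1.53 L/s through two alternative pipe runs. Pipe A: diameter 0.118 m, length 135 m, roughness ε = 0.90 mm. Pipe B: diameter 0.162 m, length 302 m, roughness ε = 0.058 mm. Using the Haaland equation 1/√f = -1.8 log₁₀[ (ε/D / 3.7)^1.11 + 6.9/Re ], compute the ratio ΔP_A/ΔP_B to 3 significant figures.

ΔP_A/ΔP_B ≈ 2.78

Pipe A: V = Q/A = 0.00153/0.01094 = 0.1399 m/s; Re = 1.583e+04; ε/D = 0.00763; Haaland → f = 0.03854; ΔP_A = f(L/D)(ρV²/2) = 430.3 Pa.
Pipe B: V = Q/A = 0.00153/0.02061 = 0.07423 m/s; Re = 1.153e+04; ε/D = 0.000358; Haaland → f = 0.03017; ΔP_B = f(L/D)(ρV²/2) = 154.5 Pa.
ΔP_A/ΔP_B = 430.3/154.5 = 2.78.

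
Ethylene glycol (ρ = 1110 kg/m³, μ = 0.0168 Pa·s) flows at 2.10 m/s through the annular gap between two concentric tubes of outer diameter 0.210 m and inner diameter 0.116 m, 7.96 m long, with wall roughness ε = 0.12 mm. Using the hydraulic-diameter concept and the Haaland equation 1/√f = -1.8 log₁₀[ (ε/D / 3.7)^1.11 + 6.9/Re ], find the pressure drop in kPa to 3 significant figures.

ΔP ≈ 6.36 kPa

Hydraulic diameter D_h = 4A/P = D_o - D_i = 0.21 - 0.116 = 0.094 m.
Re = ρVD_h/μ = 1110·2.1·0.094/0.0168 = 1.304e+04.
ε/D_h = 0.00012/0.094 = 0.00128; Haaland gives 1/√f = -1.8 log₁₀[0.000144+0.000529] = 5.71, so f = 0.03067.
ΔP = f(L/D_h)(ρV²/2) = 0.03067·7.96/0.094·2448 = 6357 Pa.
ΔP = 6.36 kPa.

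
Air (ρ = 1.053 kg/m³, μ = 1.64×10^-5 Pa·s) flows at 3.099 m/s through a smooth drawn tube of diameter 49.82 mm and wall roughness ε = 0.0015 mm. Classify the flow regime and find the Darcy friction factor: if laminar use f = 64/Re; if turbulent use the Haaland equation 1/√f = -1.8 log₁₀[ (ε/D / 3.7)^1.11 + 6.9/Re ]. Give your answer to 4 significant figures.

Re = ρVD/μ = 1.053·3.099·0.04982/1.64e-05 = 9913.
Re > 4000 → turbulent. ε/D = 1.5e-06/0.04982 = 3.01e-05; Haaland: 1/√f = -1.8 log₁₀[2.24e-06 + 0.000696] = 5.681, so f = 0.03099.

f ≈ 0.03099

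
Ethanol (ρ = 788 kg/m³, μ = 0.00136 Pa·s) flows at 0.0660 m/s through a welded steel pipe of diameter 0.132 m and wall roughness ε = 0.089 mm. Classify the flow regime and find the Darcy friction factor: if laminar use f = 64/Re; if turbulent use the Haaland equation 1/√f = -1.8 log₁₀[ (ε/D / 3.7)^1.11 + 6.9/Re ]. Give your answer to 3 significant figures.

Re = ρVD/μ = 788·0.066·0.132/0.00136 = 5048.
Re > 4000 → turbulent. ε/D = 8.9e-05/0.132 = 0.000674; Haaland: 1/√f = -1.8 log₁₀[7.07e-05 + 0.00137] = 5.116, so f = 0.0382.

f ≈ 0.0382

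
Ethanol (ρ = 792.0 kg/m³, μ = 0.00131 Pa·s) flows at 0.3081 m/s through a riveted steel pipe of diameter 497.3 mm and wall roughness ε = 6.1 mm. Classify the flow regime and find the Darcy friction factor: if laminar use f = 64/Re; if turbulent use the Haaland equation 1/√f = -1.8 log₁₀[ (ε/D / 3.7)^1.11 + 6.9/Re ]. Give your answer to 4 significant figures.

f ≈ 0.04128

Re = ρVD/μ = 792·0.3081·0.4973/0.00131 = 9.263e+04.
Re > 4000 → turbulent. ε/D = 0.0061/0.4973 = 0.0123; Haaland: 1/√f = -1.8 log₁₀[0.00177 + 7.45e-05] = 4.922, so f = 0.04128.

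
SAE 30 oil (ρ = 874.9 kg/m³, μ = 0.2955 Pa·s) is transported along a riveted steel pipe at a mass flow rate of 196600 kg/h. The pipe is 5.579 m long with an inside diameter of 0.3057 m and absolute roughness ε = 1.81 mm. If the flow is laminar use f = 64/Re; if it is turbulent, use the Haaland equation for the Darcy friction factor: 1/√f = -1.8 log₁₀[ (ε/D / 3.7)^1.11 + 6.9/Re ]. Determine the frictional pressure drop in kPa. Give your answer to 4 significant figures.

ΔP ≈ 0.4801 kPa

ṁ = 196600 kg/h = 196600/3600 = 54.61 kg/s.
A = πD²/4 = π(0.3057)²/4 = 0.0734 m²; mean velocity V = ṁ/(ρA) = 54.61/(874.9 · 0.0734) = 0.8504 m/s.
Reynolds number Re = ρVD/μ = 874.9 · 0.8504 · 0.3057 / 0.295 = 769.7.
Re < 2300 → laminar flow, so f = 64/Re = 64/769.7 = 0.08315 (the turbulent correlation is not needed).
Darcy-Weisbach: ΔP = f(L/D)(ρV²/2) = 0.08315·(5.579/0.3057)·(874.9·0.8504²/2) = 0.08315·18.25·316.4 = 480.1 Pa.
ΔP = 480.1 Pa = 0.4801 kPa.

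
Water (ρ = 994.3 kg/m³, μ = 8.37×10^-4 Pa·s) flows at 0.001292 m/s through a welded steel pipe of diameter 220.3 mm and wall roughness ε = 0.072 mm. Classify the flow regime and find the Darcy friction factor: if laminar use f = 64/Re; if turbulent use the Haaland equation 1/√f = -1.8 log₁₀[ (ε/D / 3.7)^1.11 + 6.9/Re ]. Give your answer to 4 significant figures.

f ≈ 0.1893

Re = ρVD/μ = 994.3·0.001292·0.2203/0.000837 = 338.1.
Re < 2300 → laminar, so f = 64/Re = 0.1893 (roughness is irrelevant in laminar flow).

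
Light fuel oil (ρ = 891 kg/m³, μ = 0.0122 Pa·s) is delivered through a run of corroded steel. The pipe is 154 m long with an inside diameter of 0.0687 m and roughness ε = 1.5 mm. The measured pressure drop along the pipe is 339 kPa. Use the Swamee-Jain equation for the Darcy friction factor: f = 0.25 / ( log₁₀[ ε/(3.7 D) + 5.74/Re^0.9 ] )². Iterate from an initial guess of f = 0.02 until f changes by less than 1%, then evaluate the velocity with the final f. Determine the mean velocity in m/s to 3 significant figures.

Rearranging Darcy-Weisbach: V = √(2·ΔP·D/(f·L·ρ)). With ε/D = 0.0015/0.0687 = 0.0218, iterate starting from f = 0.02:
  f = 0.02 → V = √(2·3.39e+05·0.0687/(0.02·154·891)) = 4.12 m/s; Re = ρVD/μ = 2.067e+04; f → 0.05275
  f = 0.05275 → V = 2.537 m/s; Re = 1.273e+04; f → 0.05403
  f = 0.05403 → V = 2.507 m/s; Re = 1.258e+04; f → 0.05407
Converged (Δf/f < 1%). With the final f = 0.05407: V = √(2·3.39e+05·0.0687/(0.05407·154·891)) = 2.506 m/s.

V ≈ 2.51 m/s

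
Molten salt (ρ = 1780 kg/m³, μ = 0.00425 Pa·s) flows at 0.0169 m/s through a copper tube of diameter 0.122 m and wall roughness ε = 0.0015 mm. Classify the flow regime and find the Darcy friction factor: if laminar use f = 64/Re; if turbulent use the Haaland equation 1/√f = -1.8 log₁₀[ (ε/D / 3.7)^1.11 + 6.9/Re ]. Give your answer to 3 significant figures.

f ≈ 0.0741

Re = ρVD/μ = 1780·0.0169·0.122/0.00425 = 863.5.
Re < 2300 → laminar, so f = 64/Re = 0.07411 (roughness is irrelevant in laminar flow).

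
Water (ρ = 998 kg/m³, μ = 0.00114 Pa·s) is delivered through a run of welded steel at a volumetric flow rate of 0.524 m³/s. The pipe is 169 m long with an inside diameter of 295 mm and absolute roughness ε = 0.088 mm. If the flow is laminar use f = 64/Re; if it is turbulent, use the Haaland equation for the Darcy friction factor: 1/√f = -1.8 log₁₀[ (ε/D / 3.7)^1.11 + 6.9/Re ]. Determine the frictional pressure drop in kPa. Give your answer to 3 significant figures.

Cross-sectional area A = πD²/4 = π(0.295)²/4 = 0.06835 m²; mean velocity V = Q/A = 0.524/0.06835 = 7.667 m/s.
Reynolds number Re = ρVD/μ = 998 · 7.667 · 0.295 / 0.00114 = 1.98e+06.
Re > 4000 → turbulent. Relative roughness ε/D = 8.8e-05/0.295 = 0.000298. Haaland: 1/√f = -1.8 log₁₀[(0.000298/3.7)^1.11 + 6.9/1.98e+06] = -1.8 log₁₀[2.86e-05 + 3.49e-06] = 8.089, so f = 0.01528.
Darcy-Weisbach: ΔP = f(L/D)(ρV²/2) = 0.01528·(169/0.295)·(998·7.667²/2) = 0.01528·572.9·2.933e+04 = 2.568e+05 Pa.
ΔP = 2.568e+05 Pa = 257 kPa.

ΔP ≈ 257 kPa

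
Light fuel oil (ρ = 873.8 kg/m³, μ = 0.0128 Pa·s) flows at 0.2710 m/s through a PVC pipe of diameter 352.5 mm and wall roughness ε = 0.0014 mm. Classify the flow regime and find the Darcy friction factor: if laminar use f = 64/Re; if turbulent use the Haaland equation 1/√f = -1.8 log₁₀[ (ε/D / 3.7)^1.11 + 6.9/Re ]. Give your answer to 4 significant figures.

f ≈ 0.03486

Re = ρVD/μ = 873.8·0.271·0.3525/0.0128 = 6521.
Re > 4000 → turbulent. ε/D = 1.4e-06/0.3525 = 3.97e-06; Haaland: 1/√f = -1.8 log₁₀[2.37e-07 + 0.00106] = 5.356, so f = 0.03486.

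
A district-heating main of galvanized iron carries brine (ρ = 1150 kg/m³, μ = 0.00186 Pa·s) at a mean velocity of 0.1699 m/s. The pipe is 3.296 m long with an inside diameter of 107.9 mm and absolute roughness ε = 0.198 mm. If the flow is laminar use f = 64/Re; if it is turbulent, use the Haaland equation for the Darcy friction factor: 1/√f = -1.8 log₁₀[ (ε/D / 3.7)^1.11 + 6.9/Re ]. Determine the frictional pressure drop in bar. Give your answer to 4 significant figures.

Reynolds number Re = ρVD/μ = 1150 · 0.1699 · 0.1079 / 0.00186 = 1.133e+04.
Re > 4000 → turbulent. Relative roughness ε/D = 0.000198/0.1079 = 0.00184. Haaland: 1/√f = -1.8 log₁₀[(0.00184/3.7)^1.11 + 6.9/1.133e+04] = -1.8 log₁₀[0.000215 + 0.000609] = 5.552, so f = 0.03244.
Darcy-Weisbach: ΔP = f(L/D)(ρV²/2) = 0.03244·(3.296/0.1079)·(1150·0.1699²/2) = 0.03244·30.55·16.6 = 16.45 Pa.
ΔP = 16.45 Pa = 1.645×10^-4 bar.

ΔP ≈ 1.645×10^-4 bar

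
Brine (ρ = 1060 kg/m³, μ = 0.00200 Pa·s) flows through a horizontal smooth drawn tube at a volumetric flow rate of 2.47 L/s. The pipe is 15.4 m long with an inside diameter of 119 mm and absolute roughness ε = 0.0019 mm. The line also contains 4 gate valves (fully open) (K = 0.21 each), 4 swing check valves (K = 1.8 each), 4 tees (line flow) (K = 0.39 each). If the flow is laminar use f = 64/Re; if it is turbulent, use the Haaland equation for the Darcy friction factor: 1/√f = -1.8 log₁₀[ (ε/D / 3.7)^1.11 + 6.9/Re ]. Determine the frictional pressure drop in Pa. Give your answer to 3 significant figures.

ΔP ≈ 346 Pa

Q = 2.47 L/s = 2.47/1000 = 0.00247 m³/s.
Cross-sectional area A = πD²/4 = π(0.119)²/4 = 0.01112 m²; mean velocity V = Q/A = 0.00247/0.01112 = 0.2221 m/s.
Reynolds number Re = ρVD/μ = 1060 · 0.2221 · 0.119 / 0.002 = 1.401e+04.
Re > 4000 → turbulent. Relative roughness ε/D = 1.9e-06/0.119 = 1.6e-05. Haaland: 1/√f = -1.8 log₁₀[(1.6e-05/3.7)^1.11 + 6.9/1.401e+04] = -1.8 log₁₀[1.11e-06 + 0.000493] = 5.952, so f = 0.02823.
Total minor-loss coefficient ΣK = 4·0.21 + 4·1.8 + 4·0.39 = 9.6.
ΔP = [f·L/D + ΣK]·(ρV²/2) = [0.02823·15.4/0.119 + 9.6]·(1060·0.2221²/2) = [3.653 + 9.6]·26.14 = 346.4 Pa.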